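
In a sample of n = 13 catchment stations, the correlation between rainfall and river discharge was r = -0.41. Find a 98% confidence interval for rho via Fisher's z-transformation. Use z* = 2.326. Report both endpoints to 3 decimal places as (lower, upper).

Fisher z: z_r = atanh(r) = ½·ln((1+(-0.41))/(1−(-0.41))) = -0.435611
SE(z) = 1/√(n−3) = 1/√10 = 0.316228
98% ⇒ z* = 2.326; margin = 2.326·0.316228 = 0.735546
CI on z-scale: (-1.171157, 0.299935)
Back-transform: tanh(-1.171157) = -0.824643, tanh(0.299935) = 0.291253

(-0.825, 0.291)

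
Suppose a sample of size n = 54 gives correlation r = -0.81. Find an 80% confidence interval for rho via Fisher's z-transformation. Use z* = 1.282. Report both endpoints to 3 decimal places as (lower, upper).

(-0.863, -0.739)

z_r = atanh(-0.81) = -1.127029;  SE = 1/√(n−3) = 1/√51 = 0.140028
z-limits: -1.127029 ± 1.282·0.140028 = -1.127029 ± 0.179516 = [-1.306545, -0.947513]
ρ-limits: (tanh -1.306545, tanh -0.947513) = (-0.863, -0.739)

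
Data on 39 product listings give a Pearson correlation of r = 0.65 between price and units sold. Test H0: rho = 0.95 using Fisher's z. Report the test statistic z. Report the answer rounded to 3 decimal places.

z_r = atanh(0.65) = 0.775299,  z_0 = atanh(0.95) = 1.831781
SE = 1/√(n−3) = 1/√36 = 0.166667
z = (z_r − z_0)/SE = (0.775299 − 1.831781) / 0.166667 = -1.056482 / 0.166667 = -6.339

-6.339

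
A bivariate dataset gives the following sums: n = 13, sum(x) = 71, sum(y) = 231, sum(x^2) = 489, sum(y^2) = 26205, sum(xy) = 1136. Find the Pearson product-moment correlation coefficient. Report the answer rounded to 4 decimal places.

-0.0840

Numerator: nΣxy − (Σx)(Σy) = 13·1136 − (71)(231) = -1633
Denominator: √[(nΣx²−(Σx)²)(nΣy²−(Σy)²)]
  nΣx²−(Σx)² = 13·489 − 5041 = 1316;  nΣy²−(Σy)² = 13·26205 − 53361 = 287304
  √(1316·287304) = √378092064 = 19444.5896
r = -1633 / 19444.5896 = -0.0840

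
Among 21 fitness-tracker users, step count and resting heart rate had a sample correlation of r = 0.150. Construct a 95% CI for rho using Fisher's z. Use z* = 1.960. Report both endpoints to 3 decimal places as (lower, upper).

Fisher z: z_r = atanh(r) = ½·ln((1+0.150)/(1−0.150)) = 0.151140
SE(z) = 1/√(n−3) = 1/√18 = 0.235702
95% ⇒ z* = 1.960; margin = 1.960·0.235702 = 0.461976
CI on z-scale: (-0.310836, 0.613116)
Back-transform: tanh(-0.310836) = -0.301197, tanh(0.613116) = 0.546317

(-0.301, 0.546)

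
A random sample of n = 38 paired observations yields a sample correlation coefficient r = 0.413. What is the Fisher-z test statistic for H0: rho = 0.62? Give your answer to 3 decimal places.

Fisher z: atanh(0.413) = 0.439223, atanh(0.62) = 0.725005
z = (z_r − z_0)·√(n−3) = (0.439223 − 0.725005)·√35 = -0.285782 · 5.916080 = -1.691

-1.691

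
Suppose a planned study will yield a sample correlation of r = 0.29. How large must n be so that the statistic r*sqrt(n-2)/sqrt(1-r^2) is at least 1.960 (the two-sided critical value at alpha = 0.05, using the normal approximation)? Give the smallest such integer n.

Need r·√(n−2)/√(1−r²) ≥ 1.960
√(n−2) ≥ 1.960·√(1−0.0841) / 0.29 = 1.960·0.957027 / 0.29 = 6.4682
n−2 ≥ 41.8376  ⇒  n ≥ 43.8376
Smallest integer n = 44

44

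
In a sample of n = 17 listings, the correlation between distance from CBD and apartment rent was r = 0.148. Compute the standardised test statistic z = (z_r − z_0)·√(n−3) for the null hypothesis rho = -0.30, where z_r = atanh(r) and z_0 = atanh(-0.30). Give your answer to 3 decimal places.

z_r = atanh(0.148) = 0.149095,  z_0 = atanh(-0.30) = -0.309520
SE = 1/√(n−3) = 1/√14 = 0.267261
z = (z_r − z_0)/SE = (0.149095 − (-0.309520)) / 0.267261 = 0.458615 / 0.267261 = 1.716

1.716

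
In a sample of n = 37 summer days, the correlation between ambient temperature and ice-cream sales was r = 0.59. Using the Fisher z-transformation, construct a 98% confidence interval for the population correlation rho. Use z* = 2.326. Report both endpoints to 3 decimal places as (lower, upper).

(0.272, 0.792)

Fisher z: z_r = atanh(r) = ½·ln((1+0.59)/(1−0.59)) = 0.677666
SE(z) = 1/√(n−3) = 1/√34 = 0.171499
98% ⇒ z* = 2.326; margin = 2.326·0.171499 = 0.398907
CI on z-scale: (0.278759, 1.076573)
Back-transform: tanh(0.278759) = 0.271756, tanh(1.076573) = 0.791925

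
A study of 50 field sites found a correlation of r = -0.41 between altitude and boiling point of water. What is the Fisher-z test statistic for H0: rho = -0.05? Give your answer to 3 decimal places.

z_r = atanh(-0.41) = -0.435611,  z_0 = atanh(-0.05) = -0.050042
SE = 1/√(n−3) = 1/√47 = 0.145865
z = (z_r − z_0)/SE = (-0.435611 − (-0.050042)) / 0.145865 = -0.385569 / 0.145865 = -2.643

-2.643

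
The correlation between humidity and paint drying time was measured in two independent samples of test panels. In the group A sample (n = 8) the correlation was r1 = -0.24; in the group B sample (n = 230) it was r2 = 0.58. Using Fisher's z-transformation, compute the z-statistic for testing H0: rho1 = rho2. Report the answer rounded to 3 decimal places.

-2.007

Fisher z-transforms: z1 = atanh(-0.24) = -0.244774, z2 = atanh(0.58) = 0.662463; difference d = -0.907237
Var(d) = 1/5 + 1/227 = 0.2000000 + 0.0044053 = 0.2044053
z = d/√Var(d) = -0.907237 / √0.2044053 = -0.907237 / 0.452112 = -2.007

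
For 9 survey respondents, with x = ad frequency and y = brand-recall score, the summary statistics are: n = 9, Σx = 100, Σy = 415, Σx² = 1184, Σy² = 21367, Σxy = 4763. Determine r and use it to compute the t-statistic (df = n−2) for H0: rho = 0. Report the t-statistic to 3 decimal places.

1.076

Numerator: nΣxy − (Σx)(Σy) = 9·4763 − (100)(415) = 1367
Denominator: √[(nΣx²−(Σx)²)(nΣy²−(Σy)²)]
  nΣx²−(Σx)² = 9·1184 − 10000 = 656;  nΣy²−(Σy)² = 9·21367 − 172225 = 20078
  √(656·20078) = √13171168 = 3629.2104
r = 1367 / 3629.2104 = 0.3767
t = r·√(n−2)/√(1−r²) = 0.3767·√7 / √(1−0.141903) = 0.996655 / 0.926335 = 1.076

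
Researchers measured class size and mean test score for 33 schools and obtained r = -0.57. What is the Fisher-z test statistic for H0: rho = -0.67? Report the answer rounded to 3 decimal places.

0.894

z_r = atanh(-0.57) = -0.647523,  z_0 = atanh(-0.67) = -0.810743
SE = 1/√(n−3) = 1/√30 = 0.182574
z = (z_r − z_0)/SE = (-0.647523 − (-0.810743)) / 0.182574 = 0.163220 / 0.182574 = 0.894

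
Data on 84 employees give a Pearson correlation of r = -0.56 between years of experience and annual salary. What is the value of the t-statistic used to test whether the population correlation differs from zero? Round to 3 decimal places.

1 − r² = 1 − 0.3136 = 0.6864;  √(1−r²) = 0.828493
√(n−2) = √82 = 9.055385
t = r·√(n−2)/√(1−r²) = -0.56 · 9.055385 / 0.828493 = -6.121

-6.121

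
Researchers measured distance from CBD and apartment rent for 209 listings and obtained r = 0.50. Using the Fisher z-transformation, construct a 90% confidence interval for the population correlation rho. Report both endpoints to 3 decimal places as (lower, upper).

(0.409, 0.581)

z_r = atanh(0.50) = 0.549306;  SE = 1/√(n−3) = 1/√206 = 0.069673
z-limits: 0.549306 ± 1.645·0.069673 = 0.549306 ± 0.114612 = [0.434694, 0.663918]
ρ-limits: (tanh 0.434694, tanh 0.663918) = (0.409, 0.581)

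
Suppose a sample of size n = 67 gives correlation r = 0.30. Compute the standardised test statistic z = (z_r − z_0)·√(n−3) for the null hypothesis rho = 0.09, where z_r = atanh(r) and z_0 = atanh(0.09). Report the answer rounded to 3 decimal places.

Fisher z: atanh(0.30) = 0.309520, atanh(0.09) = 0.090244
z = (z_r − z_0)·√(n−3) = (0.309520 − 0.090244)·√64 = 0.219276 · 8.000000 = 1.754

1.754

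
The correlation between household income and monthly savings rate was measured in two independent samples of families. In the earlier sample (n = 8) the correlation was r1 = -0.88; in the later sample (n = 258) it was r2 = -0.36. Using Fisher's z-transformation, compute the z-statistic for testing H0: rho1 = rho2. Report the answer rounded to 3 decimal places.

-2.212

z1 = atanh(-0.88) = -1.375768,  z2 = atanh(-0.36) = -0.376886
SE = √(1/(n1−3) + 1/(n2−3)) = √(1/5 + 1/255) = √(0.2000000 + 0.0039216) = √0.2039216 = 0.451577
z = (z1 − z2)/SE = (-1.375768 − (-0.376886)) / 0.451577 = -0.998882 / 0.451577 = -2.212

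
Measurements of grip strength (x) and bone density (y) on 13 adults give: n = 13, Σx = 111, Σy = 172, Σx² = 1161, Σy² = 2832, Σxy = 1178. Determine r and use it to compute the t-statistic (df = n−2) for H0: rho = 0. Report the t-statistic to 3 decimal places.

S_xy = nΣxy − ΣxΣy = 13·1178 − 111·172 = 15314 − 19092 = -3778
S_xx = nΣx² − (Σx)² = 13·1161 − 111² = 15093 − 12321 = 2772
S_yy = nΣy² − (Σy)² = 13·2832 − 172² = 36816 − 29584 = 7232
r = S_xy / √(S_xx·S_yy) = -3778 / √(2772·7232) = -3778 / √20047104 = -3778 / 4477.3992 = -0.8438
t = r·√(n−2)/√(1−r²) = -0.8438·√11 / √(1−0.711998) = -2.798568 / 0.536658 = -5.215

-5.215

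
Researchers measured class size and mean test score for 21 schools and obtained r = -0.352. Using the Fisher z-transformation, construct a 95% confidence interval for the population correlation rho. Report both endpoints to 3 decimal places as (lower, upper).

(-0.680, 0.094)

Fisher z: z_r = atanh(r) = ½·ln((1+(-0.352))/(1−(-0.352))) = -0.367725
SE(z) = 1/√(n−3) = 1/√18 = 0.235702
95% ⇒ z* = 1.960; margin = 1.960·0.235702 = 0.461976
CI on z-scale: (-0.829701, 0.094251)
Back-transform: tanh(-0.829701) = -0.680315, tanh(0.094251) = 0.093973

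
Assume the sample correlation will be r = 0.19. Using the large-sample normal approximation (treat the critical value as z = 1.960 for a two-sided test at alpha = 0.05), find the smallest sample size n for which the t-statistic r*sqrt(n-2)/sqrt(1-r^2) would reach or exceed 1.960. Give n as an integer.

Need r·√(n−2)/√(1−r²) ≥ 1.960
√(n−2) ≥ 1.960·√(1−0.0361) / 0.19 = 1.960·0.981784 / 0.19 = 10.1279
n−2 ≥ 102.5744  ⇒  n ≥ 104.5744
Smallest integer n = 105

105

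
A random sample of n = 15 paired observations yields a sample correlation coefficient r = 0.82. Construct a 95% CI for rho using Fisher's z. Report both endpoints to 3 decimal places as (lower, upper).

(0.531, 0.938)

Fisher z: z_r = atanh(r) = ½·ln((1+0.82)/(1−0.82)) = 1.156817
SE(z) = 1/√(n−3) = 1/√12 = 0.288675
95% ⇒ z* = 1.960; margin = 1.960·0.288675 = 0.565803
CI on z-scale: (0.591014, 1.722620)
Back-transform: tanh(0.591014) = 0.530624, tanh(1.722620) = 0.938178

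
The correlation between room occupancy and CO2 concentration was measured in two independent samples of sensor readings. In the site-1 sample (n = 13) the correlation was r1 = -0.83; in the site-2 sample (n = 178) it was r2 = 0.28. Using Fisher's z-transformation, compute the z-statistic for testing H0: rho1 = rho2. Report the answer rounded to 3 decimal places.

z1 = atanh(-0.83) = -1.188136,  z2 = atanh(0.28) = 0.287682
SE = √(1/(n1−3) + 1/(n2−3)) = √(1/10 + 1/175) = √(0.1000000 + 0.0057143) = √0.1057143 = 0.325137
z = (z1 − z2)/SE = (-1.188136 − 0.287682) / 0.325137 = -1.475818 / 0.325137 = -4.539

-4.539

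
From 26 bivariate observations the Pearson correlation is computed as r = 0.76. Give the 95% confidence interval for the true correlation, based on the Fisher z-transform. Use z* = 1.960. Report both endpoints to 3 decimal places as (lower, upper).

z_r = atanh(0.76) = 0.996215;  SE = 1/√(n−3) = 1/√23 = 0.208514
z-limits: 0.996215 ± 1.960·0.208514 = 0.996215 ± 0.408687 = [0.587528, 1.404902]
ρ-limits: (tanh 0.587528, tanh 1.404902) = (0.528, 0.886)

(0.528, 0.886)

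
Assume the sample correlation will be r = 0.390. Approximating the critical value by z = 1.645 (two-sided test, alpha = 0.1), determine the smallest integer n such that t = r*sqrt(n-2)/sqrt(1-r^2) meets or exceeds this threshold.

18

Need r·√(n−2)/√(1−r²) ≥ 1.645
√(n−2) ≥ 1.645·√(1−0.152100) / 0.390 = 1.645·0.920815 / 0.390 = 3.8840
n−2 ≥ 15.0855  ⇒  n ≥ 17.0855
Smallest integer n = 18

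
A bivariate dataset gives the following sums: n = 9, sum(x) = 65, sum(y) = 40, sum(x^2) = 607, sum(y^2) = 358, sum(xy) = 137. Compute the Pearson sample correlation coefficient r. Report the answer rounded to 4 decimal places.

Numerator: nΣxy − (Σx)(Σy) = 9·137 − (65)(40) = -1367
Denominator: √[(nΣx²−(Σx)²)(nΣy²−(Σy)²)]
  nΣx²−(Σx)² = 9·607 − 4225 = 1238;  nΣy²−(Σy)² = 9·358 − 1600 = 1622
  √(1238·1622) = √2008036 = 1417.0519
r = -1367 / 1417.0519 = -0.9647

-0.9647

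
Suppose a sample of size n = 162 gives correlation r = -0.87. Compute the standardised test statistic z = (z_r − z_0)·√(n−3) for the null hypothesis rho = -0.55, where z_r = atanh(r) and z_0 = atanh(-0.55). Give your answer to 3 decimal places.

-9.012

z_r = atanh(-0.87) = -1.333080,  z_0 = atanh(-0.55) = -0.618381
SE = 1/√(n−3) = 1/√159 = 0.079305
z = (z_r − z_0)/SE = (-1.333080 − (-0.618381)) / 0.079305 = -0.714699 / 0.079305 = -9.012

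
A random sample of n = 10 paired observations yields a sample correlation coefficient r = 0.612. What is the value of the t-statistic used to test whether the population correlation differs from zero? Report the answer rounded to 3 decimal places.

t = r·√(n−2) / √(1−r²) with r = 0.612, n = 10
  = 0.612·√8 / √(1 − 0.374544)
  = 0.612·2.828427 / 0.790858
  = 1.730997 / 0.790858 = 2.189

2.189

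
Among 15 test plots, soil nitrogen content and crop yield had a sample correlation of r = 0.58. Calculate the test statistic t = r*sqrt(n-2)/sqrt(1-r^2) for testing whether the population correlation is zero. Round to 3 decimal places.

2.567

1 − r² = 1 − 0.3364 = 0.6636;  √(1−r²) = 0.814616
√(n−2) = √13 = 3.605551
t = r·√(n−2)/√(1−r²) = 0.58 · 3.605551 / 0.814616 = 2.567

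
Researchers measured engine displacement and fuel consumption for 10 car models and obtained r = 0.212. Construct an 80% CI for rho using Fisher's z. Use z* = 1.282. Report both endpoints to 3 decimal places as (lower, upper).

(-0.263, 0.604)

z_r = atanh(0.212) = 0.215265;  SE = 1/√(n−3) = 1/√7 = 0.377964
z-limits: 0.215265 ± 1.282·0.377964 = 0.215265 ± 0.484550 = [-0.269285, 0.699815]
ρ-limits: (tanh -0.269285, tanh 0.699815) = (-0.263, 0.604)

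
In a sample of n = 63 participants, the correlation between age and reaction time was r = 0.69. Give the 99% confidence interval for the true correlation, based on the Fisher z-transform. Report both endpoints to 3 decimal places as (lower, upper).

(0.474, 0.828)

z_r = atanh(0.69) = 0.847956;  SE = 1/√(n−3) = 1/√60 = 0.129099
z-limits: 0.847956 ± 2.576·0.129099 = 0.847956 ± 0.332559 = [0.515397, 1.180515]
ρ-limits: (tanh 0.515397, tanh 1.180515) = (0.474, 0.828)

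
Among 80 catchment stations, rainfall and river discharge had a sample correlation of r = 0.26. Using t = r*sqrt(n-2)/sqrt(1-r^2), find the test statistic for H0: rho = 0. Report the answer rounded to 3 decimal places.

2.378

t = r·√(n−2) / √(1−r²) with r = 0.26, n = 80
  = 0.26·√78 / √(1 − 0.0676)
  = 0.26·8.831761 / 0.965609
  = 2.296258 / 0.965609 = 2.378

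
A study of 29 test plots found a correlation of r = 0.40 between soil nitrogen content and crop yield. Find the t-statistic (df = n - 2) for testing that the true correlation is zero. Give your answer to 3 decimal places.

t = r·√(n−2) / √(1−r²) with r = 0.40, n = 29
  = 0.40·√27 / √(1 − 0.1600)
  = 0.40·5.196152 / 0.916515
  = 2.078461 / 0.916515 = 2.268

2.268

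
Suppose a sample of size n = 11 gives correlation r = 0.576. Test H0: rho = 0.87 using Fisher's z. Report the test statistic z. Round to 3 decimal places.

Fisher z: atanh(0.576) = 0.656456, atanh(0.87) = 1.333080
z = (z_r − z_0)·√(n−3) = (0.656456 − 1.333080)·√8 = -0.676624 · 2.828427 = -1.914

-1.914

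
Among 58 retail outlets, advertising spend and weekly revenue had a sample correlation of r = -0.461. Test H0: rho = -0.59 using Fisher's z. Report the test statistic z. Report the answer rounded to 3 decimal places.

1.328

Fisher z: atanh(-0.461) = -0.498580, atanh(-0.59) = -0.677666
z = (z_r − z_0)·√(n−3) = (-0.498580 − (-0.677666))·√55 = 0.179086 · 7.416198 = 1.328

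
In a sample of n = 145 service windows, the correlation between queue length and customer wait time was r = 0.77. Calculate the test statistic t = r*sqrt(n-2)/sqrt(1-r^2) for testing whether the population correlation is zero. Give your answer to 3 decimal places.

14.431

t = r·√(n−2) / √(1−r²) with r = 0.77, n = 145
  = 0.77·√143 / √(1 − 0.5929)
  = 0.77·11.958261 / 0.638044
  = 9.207861 / 0.638044 = 14.431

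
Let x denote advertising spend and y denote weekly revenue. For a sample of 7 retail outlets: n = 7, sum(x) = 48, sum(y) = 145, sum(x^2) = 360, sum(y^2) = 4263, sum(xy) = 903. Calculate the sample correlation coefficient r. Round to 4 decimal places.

S_xy = nΣxy − ΣxΣy = 7·903 − 48·145 = 6321 − 6960 = -639
S_xx = nΣx² − (Σx)² = 7·360 − 48² = 2520 − 2304 = 216
S_yy = nΣy² − (Σy)² = 7·4263 − 145² = 29841 − 21025 = 8816
r = S_xy / √(S_xx·S_yy) = -639 / √(216·8816) = -639 / √1904256 = -639 / 1379.9478 = -0.4631

-0.4631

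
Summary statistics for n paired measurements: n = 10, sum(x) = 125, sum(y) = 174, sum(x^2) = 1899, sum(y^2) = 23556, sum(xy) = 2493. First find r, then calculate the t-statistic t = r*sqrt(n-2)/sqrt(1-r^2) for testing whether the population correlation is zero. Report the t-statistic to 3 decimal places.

0.345

S_xy = nΣxy − ΣxΣy = 10·2493 − 125·174 = 24930 − 21750 = 3180
S_xx = nΣx² − (Σx)² = 10·1899 − 125² = 18990 − 15625 = 3365
S_yy = nΣy² − (Σy)² = 10·23556 − 174² = 235560 − 30276 = 205284
r = S_xy / √(S_xx·S_yy) = 3180 / √(3365·205284) = 3180 / √690780660 = 3180 / 26282.7065 = 0.1210
t = r·√(n−2)/√(1−r²) = 0.1210·√8 / √(1−0.014641) = 0.342240 / 0.992653 = 0.345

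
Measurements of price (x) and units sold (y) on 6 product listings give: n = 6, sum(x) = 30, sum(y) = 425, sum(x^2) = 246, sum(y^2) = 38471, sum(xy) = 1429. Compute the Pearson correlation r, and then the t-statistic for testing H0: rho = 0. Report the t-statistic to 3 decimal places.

S_xy = nΣxy − ΣxΣy = 6·1429 − 30·425 = 8574 − 12750 = -4176
S_xx = nΣx² − (Σx)² = 6·246 − 30² = 1476 − 900 = 576
S_yy = nΣy² − (Σy)² = 6·38471 − 425² = 230826 − 180625 = 50201
r = S_xy / √(S_xx·S_yy) = -4176 / √(576·50201) = -4176 / √28915776 = -4176 / 5377.3391 = -0.7766
t = r·√(n−2)/√(1−r²) = -0.7766·√4 / √(1−0.603108) = -1.553200 / 0.629994 = -2.465

-2.465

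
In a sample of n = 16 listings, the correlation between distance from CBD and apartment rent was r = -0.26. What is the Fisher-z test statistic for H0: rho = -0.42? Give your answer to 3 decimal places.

Fisher z: atanh(-0.26) = -0.266108, atanh(-0.42) = -0.447692
z = (z_r − z_0)·√(n−3) = (-0.266108 − (-0.447692))·√13 = 0.181584 · 3.605551 = 0.655

0.655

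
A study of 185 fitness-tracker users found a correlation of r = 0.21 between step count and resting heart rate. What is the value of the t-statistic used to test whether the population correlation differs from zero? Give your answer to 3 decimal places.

t = r·√(n−2) / √(1−r²) with r = 0.21, n = 185
  = 0.21·√183 / √(1 − 0.0441)
  = 0.21·13.527749 / 0.977701
  = 2.840827 / 0.977701 = 2.906

2.906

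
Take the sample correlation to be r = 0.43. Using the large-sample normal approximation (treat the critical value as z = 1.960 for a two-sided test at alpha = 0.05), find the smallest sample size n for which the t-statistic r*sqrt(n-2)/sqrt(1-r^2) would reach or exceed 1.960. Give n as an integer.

19

r√(n−2)/√(1−r²) ≥ 1.960  ⇔  n−2 ≥ (1.960)²·(1−r²)/r²
(1−r²)/r² = (1−0.1849)/0.1849 = 4.4083
n ≥ 2 + 3.8416·4.4083 = 2 + 16.9349 = 18.9349
⌈18.9349⌉ = 19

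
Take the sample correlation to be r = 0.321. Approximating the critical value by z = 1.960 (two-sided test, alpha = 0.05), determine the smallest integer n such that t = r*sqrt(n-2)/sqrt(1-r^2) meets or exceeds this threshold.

Need r·√(n−2)/√(1−r²) ≥ 1.960
√(n−2) ≥ 1.960·√(1−0.103041) / 0.321 = 1.960·0.947079 / 0.321 = 5.7828
n−2 ≥ 33.4408  ⇒  n ≥ 35.4408
Smallest integer n = 36

36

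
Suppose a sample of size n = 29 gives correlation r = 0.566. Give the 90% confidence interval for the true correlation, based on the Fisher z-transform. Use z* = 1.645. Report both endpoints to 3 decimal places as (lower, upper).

(0.309, 0.746)

Fisher z: z_r = atanh(r) = ½·ln((1+0.566)/(1−0.566)) = 0.641618
SE(z) = 1/√(n−3) = 1/√26 = 0.196116
90% ⇒ z* = 1.645; margin = 1.645·0.196116 = 0.322611
CI on z-scale: (0.319007, 0.964229)
Back-transform: tanh(0.319007) = 0.308609, tanh(0.964229) = 0.746157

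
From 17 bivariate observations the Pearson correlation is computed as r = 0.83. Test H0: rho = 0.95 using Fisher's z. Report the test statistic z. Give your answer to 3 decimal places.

-2.408

z_r = atanh(0.83) = 1.188136,  z_0 = atanh(0.95) = 1.831781
SE = 1/√(n−3) = 1/√14 = 0.267261
z = (z_r − z_0)/SE = (1.188136 − 1.831781) / 0.267261 = -0.643645 / 0.267261 = -2.408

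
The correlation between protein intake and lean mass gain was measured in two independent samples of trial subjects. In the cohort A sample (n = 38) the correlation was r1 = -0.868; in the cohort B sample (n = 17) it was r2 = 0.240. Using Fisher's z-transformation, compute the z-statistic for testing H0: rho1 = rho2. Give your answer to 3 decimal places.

Fisher z-transforms: z1 = atanh(-0.868) = -1.324911, z2 = atanh(0.240) = 0.244774; difference d = -1.569685
Var(d) = 1/35 + 1/14 = 0.0285714 + 0.0714286 = 0.1000000
z = d/√Var(d) = -1.569685 / √0.1000000 = -1.569685 / 0.316228 = -4.964

-4.964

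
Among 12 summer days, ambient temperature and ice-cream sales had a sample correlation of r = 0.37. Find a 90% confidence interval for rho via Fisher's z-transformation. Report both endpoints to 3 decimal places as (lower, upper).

Fisher z: z_r = atanh(r) = ½·ln((1+0.37)/(1−0.37)) = 0.388423
SE(z) = 1/√(n−3) = 1/√9 = 0.333333
90% ⇒ z* = 1.645; margin = 1.645·0.333333 = 0.548333
CI on z-scale: (-0.159910, 0.936756)
Back-transform: tanh(-0.159910) = -0.158561, tanh(0.936756) = 0.733728

(-0.159, 0.734)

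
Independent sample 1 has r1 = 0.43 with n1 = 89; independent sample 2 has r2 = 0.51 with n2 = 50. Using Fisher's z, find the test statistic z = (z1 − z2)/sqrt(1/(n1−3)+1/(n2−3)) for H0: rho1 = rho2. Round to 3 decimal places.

Fisher z-transforms: z1 = atanh(0.43) = 0.459897, z2 = atanh(0.51) = 0.562730; difference d = -0.102833
Var(d) = 1/86 + 1/47 = 0.0116279 + 0.0212766 = 0.0329045
z = d/√Var(d) = -0.102833 / √0.0329045 = -0.102833 / 0.181396 = -0.567

-0.567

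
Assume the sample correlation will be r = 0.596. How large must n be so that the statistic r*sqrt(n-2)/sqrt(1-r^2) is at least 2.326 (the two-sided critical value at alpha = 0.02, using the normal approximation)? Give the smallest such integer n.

12

r√(n−2)/√(1−r²) ≥ 2.326  ⇔  n−2 ≥ (2.326)²·(1−r²)/r²
(1−r²)/r² = (1−0.355216)/0.355216 = 1.8152
n ≥ 2 + 5.410276·1.8152 = 2 + 9.8207 = 11.8207
⌈11.8207⌉ = 12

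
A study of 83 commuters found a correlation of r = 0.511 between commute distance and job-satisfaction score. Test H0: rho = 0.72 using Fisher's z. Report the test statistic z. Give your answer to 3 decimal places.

Fisher z: atanh(0.511) = 0.564082, atanh(0.72) = 0.907645
z = (z_r − z_0)·√(n−3) = (0.564082 − 0.907645)·√80 = -0.343563 · 8.944272 = -3.073

-3.073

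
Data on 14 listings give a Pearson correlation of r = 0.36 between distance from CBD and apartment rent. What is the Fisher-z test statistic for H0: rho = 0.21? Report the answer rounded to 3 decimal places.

z_r = atanh(0.36) = 0.376886,  z_0 = atanh(0.21) = 0.213171
SE = 1/√(n−3) = 1/√11 = 0.301511
z = (z_r − z_0)/SE = (0.376886 − 0.213171) / 0.301511 = 0.163715 / 0.301511 = 0.543

0.543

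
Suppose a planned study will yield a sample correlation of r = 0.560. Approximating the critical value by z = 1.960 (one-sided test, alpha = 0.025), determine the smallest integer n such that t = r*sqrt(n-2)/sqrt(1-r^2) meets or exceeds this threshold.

r√(n−2)/√(1−r²) ≥ 1.960  ⇔  n−2 ≥ (1.960)²·(1−r²)/r²
(1−r²)/r² = (1−0.313600)/0.313600 = 2.1888
n ≥ 2 + 3.8416·2.1888 = 2 + 8.4085 = 10.4085
⌈10.4085⌉ = 11

11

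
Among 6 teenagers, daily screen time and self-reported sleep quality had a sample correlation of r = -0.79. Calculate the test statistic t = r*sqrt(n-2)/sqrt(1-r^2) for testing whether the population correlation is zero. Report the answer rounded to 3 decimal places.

-2.577

t = r·√(n−2) / √(1−r²) with r = -0.79, n = 6
  = -0.79·√4 / √(1 − 0.6241)
  = -0.79·2.000000 / 0.613107
  = -1.580000 / 0.613107 = -2.577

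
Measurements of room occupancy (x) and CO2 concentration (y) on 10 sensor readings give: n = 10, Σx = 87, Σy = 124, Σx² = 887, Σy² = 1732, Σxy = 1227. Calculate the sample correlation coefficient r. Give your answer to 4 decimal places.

Numerator: nΣxy − (Σx)(Σy) = 10·1227 − (87)(124) = 1482
Denominator: √[(nΣx²−(Σx)²)(nΣy²−(Σy)²)]
  nΣx²−(Σx)² = 10·887 − 7569 = 1301;  nΣy²−(Σy)² = 10·1732 − 15376 = 1944
  √(1301·1944) = √2529144 = 1590.3283
r = 1482 / 1590.3283 = 0.9319

0.9319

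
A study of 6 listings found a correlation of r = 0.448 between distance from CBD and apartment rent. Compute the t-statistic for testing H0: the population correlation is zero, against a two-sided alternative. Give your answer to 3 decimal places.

1.002

t = r·√(n−2) / √(1−r²) with r = 0.448, n = 6
  = 0.448·√4 / √(1 − 0.200704)
  = 0.448·2.000000 / 0.894034
  = 0.896000 / 0.894034 = 1.002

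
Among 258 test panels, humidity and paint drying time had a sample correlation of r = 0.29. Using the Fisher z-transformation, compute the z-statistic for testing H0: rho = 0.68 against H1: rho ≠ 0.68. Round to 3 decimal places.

-8.472

Fisher z: atanh(0.29) = 0.298566, atanh(0.68) = 0.829114
z = (z_r − z_0)·√(n−3) = (0.298566 − 0.829114)·√255 = -0.530548 · 15.968719 = -8.472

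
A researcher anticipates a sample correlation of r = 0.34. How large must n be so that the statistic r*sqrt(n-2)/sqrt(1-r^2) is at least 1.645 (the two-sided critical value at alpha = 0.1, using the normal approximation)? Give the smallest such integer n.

Need r·√(n−2)/√(1−r²) ≥ 1.645
√(n−2) ≥ 1.645·√(1−0.1156) / 0.34 = 1.645·0.940425 / 0.34 = 4.5500
n−2 ≥ 20.7025  ⇒  n ≥ 22.7025
Smallest integer n = 23

23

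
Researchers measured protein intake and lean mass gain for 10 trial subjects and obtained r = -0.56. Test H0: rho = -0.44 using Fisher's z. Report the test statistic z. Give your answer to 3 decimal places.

-0.425

z_r = atanh(-0.56) = -0.632833,  z_0 = atanh(-0.44) = -0.472231
SE = 1/√(n−3) = 1/√7 = 0.377964
z = (z_r − z_0)/SE = (-0.632833 − (-0.472231)) / 0.377964 = -0.160602 / 0.377964 = -0.425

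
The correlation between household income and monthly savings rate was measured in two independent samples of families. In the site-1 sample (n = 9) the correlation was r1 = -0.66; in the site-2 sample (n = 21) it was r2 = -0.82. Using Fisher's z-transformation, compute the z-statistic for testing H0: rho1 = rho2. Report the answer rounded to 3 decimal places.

z1 = atanh(-0.66) = -0.792814,  z2 = atanh(-0.82) = -1.156817
SE = √(1/(n1−3) + 1/(n2−3)) = √(1/6 + 1/18) = √(0.1666667 + 0.0555556) = √0.2222223 = 0.471405
z = (z1 − z2)/SE = (-0.792814 − (-1.156817)) / 0.471405 = 0.364003 / 0.471405 = 0.772

0.772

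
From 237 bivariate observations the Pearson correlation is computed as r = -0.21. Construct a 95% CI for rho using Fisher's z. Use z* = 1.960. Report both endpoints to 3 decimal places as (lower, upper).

(-0.329, -0.085)

z_r = atanh(-0.21) = -0.213171;  SE = 1/√(n−3) = 1/√234 = 0.065372
z-limits: -0.213171 ± 1.960·0.065372 = -0.213171 ± 0.128129 = [-0.341300, -0.085042]
ρ-limits: (tanh -0.341300, tanh -0.085042) = (-0.329, -0.085)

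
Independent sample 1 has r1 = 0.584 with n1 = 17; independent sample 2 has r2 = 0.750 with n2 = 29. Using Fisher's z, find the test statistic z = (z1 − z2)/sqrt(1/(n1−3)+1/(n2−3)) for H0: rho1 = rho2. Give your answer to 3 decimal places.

-0.918

Fisher z-transforms: z1 = atanh(0.584) = 0.668512, z2 = atanh(0.750) = 0.972955; difference d = -0.304443
Var(d) = 1/14 + 1/26 = 0.0714286 + 0.0384615 = 0.1098901
z = d/√Var(d) = -0.304443 / √0.1098901 = -0.304443 / 0.331497 = -0.918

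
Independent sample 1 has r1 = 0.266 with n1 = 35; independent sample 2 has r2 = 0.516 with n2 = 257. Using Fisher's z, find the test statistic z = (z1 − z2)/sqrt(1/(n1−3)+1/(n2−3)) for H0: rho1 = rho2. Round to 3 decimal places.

z1 = atanh(0.266) = 0.272554,  z2 = atanh(0.516) = 0.570873
SE = √(1/(n1−3) + 1/(n2−3)) = √(1/32 + 1/254) = √(0.0312500 + 0.0039370) = √0.0351870 = 0.187582
z = (z1 − z2)/SE = (0.272554 − 0.570873) / 0.187582 = -0.298319 / 0.187582 = -1.590

-1.590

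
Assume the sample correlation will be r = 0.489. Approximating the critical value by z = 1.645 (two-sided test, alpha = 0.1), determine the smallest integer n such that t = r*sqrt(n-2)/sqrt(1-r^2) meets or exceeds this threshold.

11

r√(n−2)/√(1−r²) ≥ 1.645  ⇔  n−2 ≥ (1.645)²·(1−r²)/r²
(1−r²)/r² = (1−0.239121)/0.239121 = 3.1820
n ≥ 2 + 2.706025·3.1820 = 2 + 8.6106 = 10.6106
⌈10.6106⌉ = 11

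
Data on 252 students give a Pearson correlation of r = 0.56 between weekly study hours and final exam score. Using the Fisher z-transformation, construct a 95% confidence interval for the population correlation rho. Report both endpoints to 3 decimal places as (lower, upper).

Fisher z: z_r = atanh(r) = ½·ln((1+0.56)/(1−0.56)) = 0.632833
SE(z) = 1/√(n−3) = 1/√249 = 0.063372
95% ⇒ z* = 1.960; margin = 1.960·0.063372 = 0.124209
CI on z-scale: (0.508624, 0.757042)
Back-transform: tanh(0.508624) = 0.468872, tanh(0.757042) = 0.639331

(0.469, 0.639)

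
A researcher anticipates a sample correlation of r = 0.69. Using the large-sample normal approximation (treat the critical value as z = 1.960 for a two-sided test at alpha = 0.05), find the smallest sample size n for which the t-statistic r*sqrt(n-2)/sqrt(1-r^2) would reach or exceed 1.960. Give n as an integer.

7

r√(n−2)/√(1−r²) ≥ 1.960  ⇔  n−2 ≥ (1.960)²·(1−r²)/r²
(1−r²)/r² = (1−0.4761)/0.4761 = 1.1004
n ≥ 2 + 3.8416·1.1004 = 2 + 4.2273 = 6.2273
⌈6.2273⌉ = 7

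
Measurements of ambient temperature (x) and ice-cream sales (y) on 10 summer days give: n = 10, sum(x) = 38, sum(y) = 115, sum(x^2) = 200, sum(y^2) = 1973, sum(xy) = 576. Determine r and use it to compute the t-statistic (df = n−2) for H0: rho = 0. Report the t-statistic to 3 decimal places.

3.029

Numerator: nΣxy − (Σx)(Σy) = 10·576 − (38)(115) = 1390
Denominator: √[(nΣx²−(Σx)²)(nΣy²−(Σy)²)]
  nΣx²−(Σx)² = 10·200 − 1444 = 556;  nΣy²−(Σy)² = 10·1973 − 13225 = 6505
  √(556·6505) = √3616780 = 1901.7834
r = 1390 / 1901.7834 = 0.7309
t = r·√(n−2)/√(1−r²) = 0.7309·√8 / √(1−0.534215) = 2.067297 / 0.682484 = 3.029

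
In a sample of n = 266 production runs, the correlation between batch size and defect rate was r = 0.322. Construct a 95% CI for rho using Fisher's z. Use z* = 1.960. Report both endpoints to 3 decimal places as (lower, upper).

(0.210, 0.426)

z_r = atanh(0.322) = 0.333877;  SE = 1/√(n−3) = 1/√263 = 0.061663
z-limits: 0.333877 ± 1.960·0.061663 = 0.333877 ± 0.120859 = [0.213018, 0.454736]
ρ-limits: (tanh 0.213018, tanh 0.454736) = (0.210, 0.426)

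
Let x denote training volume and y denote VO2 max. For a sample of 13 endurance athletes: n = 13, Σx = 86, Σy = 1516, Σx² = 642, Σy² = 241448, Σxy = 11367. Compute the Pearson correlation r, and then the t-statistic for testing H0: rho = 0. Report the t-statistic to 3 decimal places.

2.591

S_xy = nΣxy − ΣxΣy = 13·11367 − 86·1516 = 147771 − 130376 = 17395
S_xx = nΣx² − (Σx)² = 13·642 − 86² = 8346 − 7396 = 950
S_yy = nΣy² − (Σy)² = 13·241448 − 1516² = 3138824 − 2298256 = 840568
r = S_xy / √(S_xx·S_yy) = 17395 / √(950·840568) = 17395 / √798539600 = 17395 / 28258.4430 = 0.6156
t = r·√(n−2)/√(1−r²) = 0.6156·√11 / √(1−0.378963) = 2.041714 / 0.788059 = 2.591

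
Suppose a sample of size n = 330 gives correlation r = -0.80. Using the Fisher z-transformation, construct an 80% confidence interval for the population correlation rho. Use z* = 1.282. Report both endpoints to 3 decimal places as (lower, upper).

(-0.824, -0.773)

z_r = atanh(-0.80) = -1.098612;  SE = 1/√(n−3) = 1/√327 = 0.055300
z-limits: -1.098612 ± 1.282·0.055300 = -1.098612 ± 0.070895 = [-1.169507, -1.027717]
ρ-limits: (tanh -1.169507, tanh -1.027717) = (-0.824, -0.773)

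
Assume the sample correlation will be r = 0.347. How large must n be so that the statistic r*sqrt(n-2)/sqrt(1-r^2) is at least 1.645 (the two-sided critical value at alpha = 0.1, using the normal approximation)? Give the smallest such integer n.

22

Need r·√(n−2)/√(1−r²) ≥ 1.645
√(n−2) ≥ 1.645·√(1−0.120409) / 0.347 = 1.645·0.937865 / 0.347 = 4.4461
n−2 ≥ 19.7678  ⇒  n ≥ 21.7678
Smallest integer n = 22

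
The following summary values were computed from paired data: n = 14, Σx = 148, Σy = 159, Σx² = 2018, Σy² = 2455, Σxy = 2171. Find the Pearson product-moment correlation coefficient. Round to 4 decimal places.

S_xy = nΣxy − ΣxΣy = 14·2171 − 148·159 = 30394 − 23532 = 6862
S_xx = nΣx² − (Σx)² = 14·2018 − 148² = 28252 − 21904 = 6348
S_yy = nΣy² − (Σy)² = 14·2455 − 159² = 34370 − 25281 = 9089
r = S_xy / √(S_xx·S_yy) = 6862 / √(6348·9089) = 6862 / √57696972 = 6862 / 7595.8523 = 0.9034

0.9034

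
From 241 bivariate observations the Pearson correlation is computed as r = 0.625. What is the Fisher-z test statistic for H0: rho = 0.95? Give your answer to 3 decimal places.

z_r = atanh(0.625) = 0.733169,  z_0 = atanh(0.95) = 1.831781
SE = 1/√(n−3) = 1/√238 = 0.064820
z = (z_r − z_0)/SE = (0.733169 − 1.831781) / 0.064820 = -1.098612 / 0.064820 = -16.949

-16.949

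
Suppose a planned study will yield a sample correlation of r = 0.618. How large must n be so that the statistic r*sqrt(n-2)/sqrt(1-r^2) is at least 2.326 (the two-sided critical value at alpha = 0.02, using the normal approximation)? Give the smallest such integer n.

11

Need r·√(n−2)/√(1−r²) ≥ 2.326
√(n−2) ≥ 2.326·√(1−0.381924) / 0.618 = 2.326·0.786178 / 0.618 = 2.9590
n−2 ≥ 8.7557  ⇒  n ≥ 10.7557
Smallest integer n = 11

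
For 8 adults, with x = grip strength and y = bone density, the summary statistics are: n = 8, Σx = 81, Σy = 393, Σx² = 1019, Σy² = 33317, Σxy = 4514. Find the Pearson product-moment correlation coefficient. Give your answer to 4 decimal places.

S_xy = nΣxy − ΣxΣy = 8·4514 − 81·393 = 36112 − 31833 = 4279
S_xx = nΣx² − (Σx)² = 8·1019 − 81² = 8152 − 6561 = 1591
S_yy = nΣy² − (Σy)² = 8·33317 − 393² = 266536 − 154449 = 112087
r = S_xy / √(S_xx·S_yy) = 4279 / √(1591·112087) = 4279 / √178330417 = 4279 / 13354.0412 = 0.3204

0.3204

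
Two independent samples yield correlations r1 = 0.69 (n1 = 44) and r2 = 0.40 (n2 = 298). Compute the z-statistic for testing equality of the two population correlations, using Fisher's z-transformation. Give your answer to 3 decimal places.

2.546

z1 = atanh(0.69) = 0.847956,  z2 = atanh(0.40) = 0.423649
SE = √(1/(n1−3) + 1/(n2−3)) = √(1/41 + 1/295) = √(0.0243902 + 0.0033898) = √0.0277800 = 0.166673
z = (z1 − z2)/SE = (0.847956 − 0.423649) / 0.166673 = 0.424307 / 0.166673 = 2.546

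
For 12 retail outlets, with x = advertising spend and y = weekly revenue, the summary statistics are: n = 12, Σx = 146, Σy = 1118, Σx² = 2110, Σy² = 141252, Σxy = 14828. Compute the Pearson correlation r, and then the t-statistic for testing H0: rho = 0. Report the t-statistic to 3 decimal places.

1.175

S_xy = nΣxy − ΣxΣy = 12·14828 − 146·1118 = 177936 − 163228 = 14708
S_xx = nΣx² − (Σx)² = 12·2110 − 146² = 25320 − 21316 = 4004
S_yy = nΣy² − (Σy)² = 12·141252 − 1118² = 1695024 − 1249924 = 445100
r = S_xy / √(S_xx·S_yy) = 14708 / √(4004·445100) = 14708 / √1782180400 = 14708 / 42215.8785 = 0.3484
t = r·√(n−2)/√(1−r²) = 0.3484·√10 / √(1−0.121383) = 1.101738 / 0.937346 = 1.175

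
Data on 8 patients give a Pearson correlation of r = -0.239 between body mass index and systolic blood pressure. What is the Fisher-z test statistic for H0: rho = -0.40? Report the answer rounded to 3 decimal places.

Fisher z: atanh(-0.239) = -0.243713, atanh(-0.40) = -0.423649
z = (z_r − z_0)·√(n−3) = (-0.243713 − (-0.423649))·√5 = 0.179936 · 2.236068 = 0.402

0.402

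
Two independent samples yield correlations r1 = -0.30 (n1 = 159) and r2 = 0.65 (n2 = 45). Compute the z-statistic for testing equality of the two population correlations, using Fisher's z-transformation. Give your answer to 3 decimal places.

z1 = atanh(-0.30) = -0.309520,  z2 = atanh(0.65) = 0.775299
SE = √(1/(n1−3) + 1/(n2−3)) = √(1/156 + 1/42) = √(0.0064103 + 0.0238095) = √0.0302198 = 0.173838
z = (z1 − z2)/SE = (-0.309520 − 0.775299) / 0.173838 = -1.084819 / 0.173838 = -6.240

-6.240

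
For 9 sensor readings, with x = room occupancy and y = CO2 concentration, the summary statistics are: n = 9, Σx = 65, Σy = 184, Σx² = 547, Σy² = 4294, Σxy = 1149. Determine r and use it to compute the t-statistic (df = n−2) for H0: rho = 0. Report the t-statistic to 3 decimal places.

S_xy = nΣxy − ΣxΣy = 9·1149 − 65·184 = 10341 − 11960 = -1619
S_xx = nΣx² − (Σx)² = 9·547 − 65² = 4923 − 4225 = 698
S_yy = nΣy² − (Σy)² = 9·4294 − 184² = 38646 − 33856 = 4790
r = S_xy / √(S_xx·S_yy) = -1619 / √(698·4790) = -1619 / √3343420 = -1619 / 1828.5021 = -0.8854
t = r·√(n−2)/√(1−r²) = -0.8854·√7 / √(1−0.783933) = -2.342548 / 0.464830 = -5.040

-5.040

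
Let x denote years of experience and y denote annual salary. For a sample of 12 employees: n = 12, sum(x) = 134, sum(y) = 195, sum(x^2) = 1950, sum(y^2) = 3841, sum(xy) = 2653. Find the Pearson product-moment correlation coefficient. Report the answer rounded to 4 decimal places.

S_xy = nΣxy − ΣxΣy = 12·2653 − 134·195 = 31836 − 26130 = 5706
S_xx = nΣx² − (Σx)² = 12·1950 − 134² = 23400 − 17956 = 5444
S_yy = nΣy² − (Σy)² = 12·3841 − 195² = 46092 − 38025 = 8067
r = S_xy / √(S_xx·S_yy) = 5706 / √(5444·8067) = 5706 / √43916748 = 5706 / 6626.9713 = 0.8610

0.8610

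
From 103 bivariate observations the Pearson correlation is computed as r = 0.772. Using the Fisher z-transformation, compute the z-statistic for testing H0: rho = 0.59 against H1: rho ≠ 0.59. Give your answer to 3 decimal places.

3.476

Fisher z: atanh(0.772) = 1.025259, atanh(0.59) = 0.677666
z = (z_r − z_0)·√(n−3) = (1.025259 − 0.677666)·√100 = 0.347593 · 10.000000 = 3.476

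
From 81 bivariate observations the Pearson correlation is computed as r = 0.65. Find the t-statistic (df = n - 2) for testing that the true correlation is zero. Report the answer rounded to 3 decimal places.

7.602

1 − r² = 1 − 0.4225 = 0.5775;  √(1−r²) = 0.759934
√(n−2) = √79 = 8.888194
t = r·√(n−2)/√(1−r²) = 0.65 · 8.888194 / 0.759934 = 7.602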